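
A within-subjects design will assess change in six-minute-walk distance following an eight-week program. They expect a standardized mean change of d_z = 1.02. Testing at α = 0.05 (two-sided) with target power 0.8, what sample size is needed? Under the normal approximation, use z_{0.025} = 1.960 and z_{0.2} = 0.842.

For a paired (one-sample on differences) test: n = ((z_{α/2} + z_β) / d)².
z_{α/2} + z_β = 1.960 + 0.842 = 2.802.
n = (2.802 / 1.02)² = 2.747² = 7.55.
Round up.

n = 8 pairs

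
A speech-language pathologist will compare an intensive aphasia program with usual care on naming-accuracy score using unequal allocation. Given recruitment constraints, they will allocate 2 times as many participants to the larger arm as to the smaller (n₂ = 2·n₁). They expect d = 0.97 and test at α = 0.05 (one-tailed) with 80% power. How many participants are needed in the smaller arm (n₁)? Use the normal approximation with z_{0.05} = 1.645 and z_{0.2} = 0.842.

With allocation ratio k = n₂/n₁ = 2, Var(x̄₁−x̄₂) = σ²(1/n₁ + 1/(k·n₁)) = σ²·(k+1)/(k·n₁).
So n₁ = (1 + 1/k)·((z_{α} + z_β)/d)² = 1.500 × (2.487/0.97)².
n₁ = 1.500 × 6.57 = 9.9.
Round up: n₁ = 10, giving n₂ = 2 × 10 = 20.

n₁ = 10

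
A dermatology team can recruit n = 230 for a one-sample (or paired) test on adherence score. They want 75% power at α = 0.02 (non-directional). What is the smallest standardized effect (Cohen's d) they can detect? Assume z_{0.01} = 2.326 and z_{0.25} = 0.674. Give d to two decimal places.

d_min ≈ 0.20

For a single sample (or paired design) of n = 230: d_min = (z_{α/2} + z_β)/√n.
z-sum = 2.326 + 0.674 = 3.000.
d_min = 3.000 / √230 = 3.000 / 15.166 = 0.198.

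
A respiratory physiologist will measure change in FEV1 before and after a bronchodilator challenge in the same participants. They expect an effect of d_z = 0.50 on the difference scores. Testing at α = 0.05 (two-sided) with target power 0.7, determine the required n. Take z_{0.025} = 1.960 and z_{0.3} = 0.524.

n = 25 pairs

For a paired (one-sample on differences) test: n = ((z_{α/2} + z_β) / d)².
z_{α/2} + z_β = 1.960 + 0.524 = 2.484.
n = (2.484 / 0.50)² = 4.968² = 24.68.
Round up.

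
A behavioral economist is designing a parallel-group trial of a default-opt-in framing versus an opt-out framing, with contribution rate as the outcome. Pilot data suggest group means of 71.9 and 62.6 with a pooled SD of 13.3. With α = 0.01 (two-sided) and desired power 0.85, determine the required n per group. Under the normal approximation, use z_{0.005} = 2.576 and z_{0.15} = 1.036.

Cohen's d = |M₁ − M₂| / SD_pooled = |71.9 − 62.6| / 13.3 = 9.3 / 13.3 = 0.699.
For two independent groups with equal n: n = 2·((z_{α/2} + z_β) / d)².
z_{α/2} + z_β = 2.576 + 1.036 = 3.612.
n = 2 × (3.612 / 0.699)² = 2 × 5.167² = 2 × 26.70 = 53.4.
Round up to the next whole participant.

n = 54 per group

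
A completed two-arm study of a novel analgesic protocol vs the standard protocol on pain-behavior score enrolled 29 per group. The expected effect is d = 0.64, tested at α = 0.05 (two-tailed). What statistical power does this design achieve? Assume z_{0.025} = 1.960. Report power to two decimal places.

For two equal groups, power = Φ(d·√(n/2) − z_{α/2}).
d·√(n/2) = 0.64 × √(29/2) = 0.64 × 3.808 = 2.437.
z_β = 2.437 − 1.960 = 0.477.
Power = Φ(0.477) = 0.683.

power ≈ 0.68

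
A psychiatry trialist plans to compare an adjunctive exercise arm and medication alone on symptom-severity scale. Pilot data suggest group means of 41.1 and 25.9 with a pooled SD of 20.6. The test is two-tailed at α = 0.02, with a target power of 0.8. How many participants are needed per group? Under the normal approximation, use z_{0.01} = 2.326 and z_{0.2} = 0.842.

Cohen's d = |M₁ − M₂| / SD_pooled = |41.1 − 25.9| / 20.6 = 15.2 / 20.6 = 0.738.
For two independent groups with equal n: n = 2·((z_{α/2} + z_β) / d)².
z_{α/2} + z_β = 2.326 + 0.842 = 3.168.
n = 2 × (3.168 / 0.738)² = 2 × 4.293² = 2 × 18.43 = 36.9.
Round up to the next whole participant.

n = 37 per group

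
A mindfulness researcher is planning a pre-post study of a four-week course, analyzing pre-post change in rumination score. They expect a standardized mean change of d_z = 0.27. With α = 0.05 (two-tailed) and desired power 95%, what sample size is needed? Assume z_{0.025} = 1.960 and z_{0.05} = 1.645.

For a paired (one-sample on differences) test: n = ((z_{α/2} + z_β) / d)².
z_{α/2} + z_β = 1.960 + 1.645 = 3.605.
n = (3.605 / 0.27)² = 13.352² = 178.27.
Round up.

n = 179 pairs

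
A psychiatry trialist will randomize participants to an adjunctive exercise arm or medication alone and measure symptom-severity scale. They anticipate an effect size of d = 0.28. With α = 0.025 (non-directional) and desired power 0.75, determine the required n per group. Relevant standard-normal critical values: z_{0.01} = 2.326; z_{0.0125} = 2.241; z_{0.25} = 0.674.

n = 217 per group

For two independent groups with equal n: n = 2·((z_{α/2} + z_β) / d)².
z_{α/2} + z_β = 2.241 + 0.674 = 2.915.
n = 2 × (2.915 / 0.28)² = 2 × 10.411² = 2 × 108.38 = 216.8.
Round up to the next whole participant.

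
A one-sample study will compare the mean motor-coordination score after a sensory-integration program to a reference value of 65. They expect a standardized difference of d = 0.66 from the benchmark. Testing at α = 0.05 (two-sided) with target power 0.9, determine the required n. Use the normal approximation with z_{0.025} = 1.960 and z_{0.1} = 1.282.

For a one-sample test: n = ((z_{α/2} + z_β) / d)².
z_{α/2} + z_β = 1.960 + 1.282 = 3.242.
n = (3.242 / 0.66)² = 4.912² = 24.13.
Round up.

n = 25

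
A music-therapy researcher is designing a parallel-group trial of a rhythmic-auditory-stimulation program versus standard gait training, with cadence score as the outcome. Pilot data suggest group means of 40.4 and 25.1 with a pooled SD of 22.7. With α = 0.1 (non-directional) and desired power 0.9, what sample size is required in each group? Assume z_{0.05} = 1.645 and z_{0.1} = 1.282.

n = 38 per group

Cohen's d = |M₁ − M₂| / SD_pooled = |40.4 − 25.1| / 22.7 = 15.3 / 22.7 = 0.674.
For two independent groups with equal n: n = 2·((z_{α/2} + z_β) / d)².
z_{α/2} + z_β = 1.645 + 1.282 = 2.927.
n = 2 × (2.927 / 0.674)² = 2 × 4.343² = 2 × 18.86 = 37.7.
Round up to the next whole participant.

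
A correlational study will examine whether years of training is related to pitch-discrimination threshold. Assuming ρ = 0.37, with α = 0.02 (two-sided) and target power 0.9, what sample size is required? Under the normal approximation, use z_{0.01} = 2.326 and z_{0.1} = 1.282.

n = 90

Fisher's z: C = ½·ln((1+r)/(1−r)) = ½·ln(2.1746) = 0.3884.
n = ((z_{α/2} + z_β)/C)² + 3.
(2.326 + 1.282) / 0.3884 = 3.608 / 0.3884 = 9.289.
n = 9.289² + 3 = 86.29 + 3 = 89.3.
Round up.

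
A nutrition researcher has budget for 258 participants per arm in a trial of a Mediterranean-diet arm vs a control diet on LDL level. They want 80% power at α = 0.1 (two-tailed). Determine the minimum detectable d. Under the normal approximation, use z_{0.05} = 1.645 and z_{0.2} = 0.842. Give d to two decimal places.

d_min ≈ 0.22

For two independent groups of n = 258 each: d_min = (z_{α/2} + z_β)·√(2/n).
z-sum = 1.645 + 0.842 = 2.487.
d_min = 2.487 × √(2/258) = 2.487 × 0.0880 = 0.219.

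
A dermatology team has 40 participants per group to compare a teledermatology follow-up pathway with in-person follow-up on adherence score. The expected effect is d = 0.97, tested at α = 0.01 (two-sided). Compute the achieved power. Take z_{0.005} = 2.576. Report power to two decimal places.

power ≈ 0.96

For two equal groups, power = Φ(d·√(n/2) − z_{α/2}).
d·√(n/2) = 0.97 × √(40/2) = 0.97 × 4.472 = 4.338.
z_β = 4.338 − 2.576 = 1.762.
Power = Φ(1.762) = 0.961.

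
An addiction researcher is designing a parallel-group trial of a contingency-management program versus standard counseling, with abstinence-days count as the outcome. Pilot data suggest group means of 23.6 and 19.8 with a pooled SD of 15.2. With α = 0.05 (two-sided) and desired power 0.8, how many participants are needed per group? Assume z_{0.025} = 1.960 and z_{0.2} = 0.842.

n = 252 per group

Cohen's d = |M₁ − M₂| / SD_pooled = |23.6 − 19.8| / 15.2 = 3.8 / 15.2 = 0.250.
For two independent groups with equal n: n = 2·((z_{α/2} + z_β) / d)².
z_{α/2} + z_β = 1.960 + 0.842 = 2.802.
n = 2 × (2.802 / 0.250)² = 2 × 11.208² = 2 × 125.62 = 251.2.
Round up to the next whole participant.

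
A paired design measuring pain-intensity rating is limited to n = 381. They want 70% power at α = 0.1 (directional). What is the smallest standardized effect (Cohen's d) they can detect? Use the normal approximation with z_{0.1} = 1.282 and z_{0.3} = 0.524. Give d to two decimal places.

d_min ≈ 0.09

For a single sample (or paired design) of n = 381: d_min = (z_{α} + z_β)/√n.
z-sum = 1.282 + 0.524 = 1.806.
d_min = 1.806 / √381 = 1.806 / 19.519 = 0.093.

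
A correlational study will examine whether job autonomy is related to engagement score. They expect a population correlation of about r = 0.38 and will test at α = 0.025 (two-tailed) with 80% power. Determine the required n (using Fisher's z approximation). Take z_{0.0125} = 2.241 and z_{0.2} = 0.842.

Fisher's z: C = ½·ln((1+r)/(1−r)) = ½·ln(2.2258) = 0.4001.
n = ((z_{α/2} + z_β)/C)² + 3.
(2.241 + 0.842) / 0.4001 = 3.083 / 0.4001 = 7.706.
n = 7.706² + 3 = 59.38 + 3 = 62.4.
Round up.

n = 63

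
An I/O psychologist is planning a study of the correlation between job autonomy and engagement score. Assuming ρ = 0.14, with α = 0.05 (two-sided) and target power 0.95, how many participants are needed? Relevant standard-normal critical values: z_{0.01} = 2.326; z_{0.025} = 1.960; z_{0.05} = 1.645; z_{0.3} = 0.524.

n = 658

Fisher's z: C = ½·ln((1+r)/(1−r)) = ½·ln(1.3256) = 0.1409.
n = ((z_{α/2} + z_β)/C)² + 3.
(1.960 + 1.645) / 0.1409 = 3.605 / 0.1409 = 25.586.
n = 25.586² + 3 = 654.62 + 3 = 657.6.
Round up.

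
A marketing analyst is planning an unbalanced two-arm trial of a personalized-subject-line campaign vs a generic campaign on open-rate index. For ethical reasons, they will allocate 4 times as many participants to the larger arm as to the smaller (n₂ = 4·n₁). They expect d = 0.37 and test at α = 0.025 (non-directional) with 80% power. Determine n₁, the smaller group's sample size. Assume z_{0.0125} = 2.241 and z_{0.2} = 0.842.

n₁ = 87

With allocation ratio k = n₂/n₁ = 4, Var(x̄₁−x̄₂) = σ²(1/n₁ + 1/(k·n₁)) = σ²·(k+1)/(k·n₁).
So n₁ = (1 + 1/k)·((z_{α/2} + z_β)/d)² = 1.250 × (3.083/0.37)².
n₁ = 1.250 × 69.43 = 86.8.
Round up: n₁ = 87, giving n₂ = 4 × 87 = 348.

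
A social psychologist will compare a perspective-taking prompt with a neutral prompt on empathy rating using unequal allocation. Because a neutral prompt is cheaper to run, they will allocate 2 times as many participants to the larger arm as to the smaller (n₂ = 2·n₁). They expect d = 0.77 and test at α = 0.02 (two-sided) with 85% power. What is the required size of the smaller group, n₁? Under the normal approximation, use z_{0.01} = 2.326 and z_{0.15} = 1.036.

n₁ = 29

With allocation ratio k = n₂/n₁ = 2, Var(x̄₁−x̄₂) = σ²(1/n₁ + 1/(k·n₁)) = σ²·(k+1)/(k·n₁).
So n₁ = (1 + 1/k)·((z_{α/2} + z_β)/d)² = 1.500 × (3.362/0.77)².
n₁ = 1.500 × 19.06 = 28.6.
Round up: n₁ = 29, giving n₂ = 2 × 29 = 58.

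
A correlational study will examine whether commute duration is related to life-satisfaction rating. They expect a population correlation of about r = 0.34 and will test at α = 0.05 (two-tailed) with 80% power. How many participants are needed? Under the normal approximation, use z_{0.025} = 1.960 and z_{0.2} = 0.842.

n = 66

Fisher's z: C = ½·ln((1+r)/(1−r)) = ½·ln(2.0303) = 0.3541.
n = ((z_{α/2} + z_β)/C)² + 3.
(1.960 + 0.842) / 0.3541 = 2.802 / 0.3541 = 7.913.
n = 7.913² + 3 = 62.62 + 3 = 65.6.
Round up.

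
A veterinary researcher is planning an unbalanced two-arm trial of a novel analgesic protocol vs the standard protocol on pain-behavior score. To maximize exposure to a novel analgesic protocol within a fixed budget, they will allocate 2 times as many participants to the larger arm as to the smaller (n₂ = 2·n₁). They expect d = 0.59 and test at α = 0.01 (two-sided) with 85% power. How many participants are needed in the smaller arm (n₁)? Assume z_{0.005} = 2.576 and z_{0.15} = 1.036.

With allocation ratio k = n₂/n₁ = 2, Var(x̄₁−x̄₂) = σ²(1/n₁ + 1/(k·n₁)) = σ²·(k+1)/(k·n₁).
So n₁ = (1 + 1/k)·((z_{α/2} + z_β)/d)² = 1.500 × (3.612/0.59)².
n₁ = 1.500 × 37.48 = 56.2.
Round up: n₁ = 57, giving n₂ = 2 × 57 = 114.

n₁ = 57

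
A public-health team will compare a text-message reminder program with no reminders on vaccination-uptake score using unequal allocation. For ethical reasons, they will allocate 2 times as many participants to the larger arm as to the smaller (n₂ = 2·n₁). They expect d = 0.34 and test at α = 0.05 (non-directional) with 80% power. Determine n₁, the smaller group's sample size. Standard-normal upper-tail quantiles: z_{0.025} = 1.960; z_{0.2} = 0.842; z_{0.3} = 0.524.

n₁ = 102

With allocation ratio k = n₂/n₁ = 2, Var(x̄₁−x̄₂) = σ²(1/n₁ + 1/(k·n₁)) = σ²·(k+1)/(k·n₁).
So n₁ = (1 + 1/k)·((z_{α/2} + z_β)/d)² = 1.500 × (2.802/0.34)².
n₁ = 1.500 × 67.92 = 101.9.
Round up: n₁ = 102, giving n₂ = 2 × 102 = 204.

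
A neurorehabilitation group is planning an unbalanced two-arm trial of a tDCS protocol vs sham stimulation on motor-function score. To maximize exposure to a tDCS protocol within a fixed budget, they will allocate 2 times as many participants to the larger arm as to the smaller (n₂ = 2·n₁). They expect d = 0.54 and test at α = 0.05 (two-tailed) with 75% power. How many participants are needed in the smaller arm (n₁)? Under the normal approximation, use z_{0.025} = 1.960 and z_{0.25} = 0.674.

n₁ = 36

With allocation ratio k = n₂/n₁ = 2, Var(x̄₁−x̄₂) = σ²(1/n₁ + 1/(k·n₁)) = σ²·(k+1)/(k·n₁).
So n₁ = (1 + 1/k)·((z_{α/2} + z_β)/d)² = 1.500 × (2.634/0.54)².
n₁ = 1.500 × 23.79 = 35.7.
Round up: n₁ = 36, giving n₂ = 2 × 36 = 72.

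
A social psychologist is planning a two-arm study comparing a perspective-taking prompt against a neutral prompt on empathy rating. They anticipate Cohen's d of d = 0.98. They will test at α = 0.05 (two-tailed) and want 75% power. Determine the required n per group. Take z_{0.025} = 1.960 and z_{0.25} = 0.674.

For two independent groups with equal n: n = 2·((z_{α/2} + z_β) / d)².
z_{α/2} + z_β = 1.960 + 0.674 = 2.634.
n = 2 × (2.634 / 0.98)² = 2 × 2.688² = 2 × 7.22 = 14.4.
Round up to the next whole participant.

n = 15 per group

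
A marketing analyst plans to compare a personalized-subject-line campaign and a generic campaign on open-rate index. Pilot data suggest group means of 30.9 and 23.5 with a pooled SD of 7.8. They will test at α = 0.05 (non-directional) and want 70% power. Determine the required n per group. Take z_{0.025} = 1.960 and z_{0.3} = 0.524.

n = 14 per group

Cohen's d = |M₁ − M₂| / SD_pooled = |30.9 − 23.5| / 7.8 = 7.4 / 7.8 = 0.949.
For two independent groups with equal n: n = 2·((z_{α/2} + z_β) / d)².
z_{α/2} + z_β = 1.960 + 0.524 = 2.484.
n = 2 × (2.484 / 0.949)² = 2 × 2.617² = 2 × 6.85 = 13.7.
Round up to the next whole participant.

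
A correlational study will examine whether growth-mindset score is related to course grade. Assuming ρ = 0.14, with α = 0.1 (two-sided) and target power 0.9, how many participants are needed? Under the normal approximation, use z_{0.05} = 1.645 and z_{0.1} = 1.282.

n = 435

Fisher's z: C = ½·ln((1+r)/(1−r)) = ½·ln(1.3256) = 0.1409.
n = ((z_{α/2} + z_β)/C)² + 3.
(1.645 + 1.282) / 0.1409 = 2.927 / 0.1409 = 20.774.
n = 20.774² + 3 = 431.54 + 3 = 434.5.
Round up.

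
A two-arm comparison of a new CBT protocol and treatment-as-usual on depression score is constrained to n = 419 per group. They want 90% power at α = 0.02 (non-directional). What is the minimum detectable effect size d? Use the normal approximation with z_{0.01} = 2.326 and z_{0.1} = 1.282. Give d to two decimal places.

For two independent groups of n = 419 each: d_min = (z_{α/2} + z_β)·√(2/n).
z-sum = 2.326 + 1.282 = 3.608.
d_min = 3.608 × √(2/419) = 3.608 × 0.0691 = 0.249.

d_min ≈ 0.25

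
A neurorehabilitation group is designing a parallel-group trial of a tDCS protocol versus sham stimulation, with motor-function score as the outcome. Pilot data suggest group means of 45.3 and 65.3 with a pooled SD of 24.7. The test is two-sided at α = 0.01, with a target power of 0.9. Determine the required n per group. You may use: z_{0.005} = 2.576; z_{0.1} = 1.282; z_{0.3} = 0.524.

Cohen's d = |M₁ − M₂| / SD_pooled = |45.3 − 65.3| / 24.7 = 20.0 / 24.7 = 0.810.
For two independent groups with equal n: n = 2·((z_{α/2} + z_β) / d)².
z_{α/2} + z_β = 2.576 + 1.282 = 3.858.
n = 2 × (3.858 / 0.810)² = 2 × 4.763² = 2 × 22.69 = 45.4.
Round up to the next whole participant.

n = 46 per group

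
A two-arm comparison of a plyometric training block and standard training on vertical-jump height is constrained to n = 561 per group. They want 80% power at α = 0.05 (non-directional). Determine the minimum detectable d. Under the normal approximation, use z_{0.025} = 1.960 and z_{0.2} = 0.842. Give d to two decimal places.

For two independent groups of n = 561 each: d_min = (z_{α/2} + z_β)·√(2/n).
z-sum = 1.960 + 0.842 = 2.802.
d_min = 2.802 × √(2/561) = 2.802 × 0.0597 = 0.167.

d_min ≈ 0.17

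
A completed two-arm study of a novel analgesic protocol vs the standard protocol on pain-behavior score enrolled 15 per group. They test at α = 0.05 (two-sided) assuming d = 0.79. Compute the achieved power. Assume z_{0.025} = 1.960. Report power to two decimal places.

power ≈ 0.58

For two equal groups, power = Φ(d·√(n/2) − z_{α/2}).
d·√(n/2) = 0.79 × √(15/2) = 0.79 × 2.739 = 2.164.
z_β = 2.164 − 1.960 = 0.204.
Power = Φ(0.204) = 0.581.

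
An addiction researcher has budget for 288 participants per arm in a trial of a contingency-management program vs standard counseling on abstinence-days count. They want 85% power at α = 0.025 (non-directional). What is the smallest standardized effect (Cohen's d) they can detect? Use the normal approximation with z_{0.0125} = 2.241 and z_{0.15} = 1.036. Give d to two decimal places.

d_min ≈ 0.27

For two independent groups of n = 288 each: d_min = (z_{α/2} + z_β)·√(2/n).
z-sum = 2.241 + 1.036 = 3.277.
d_min = 3.277 × √(2/288) = 3.277 × 0.0833 = 0.273.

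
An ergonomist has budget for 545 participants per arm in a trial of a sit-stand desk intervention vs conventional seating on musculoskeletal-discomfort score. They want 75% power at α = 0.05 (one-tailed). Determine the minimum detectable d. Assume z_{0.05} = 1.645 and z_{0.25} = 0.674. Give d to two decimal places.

d_min ≈ 0.14

For two independent groups of n = 545 each: d_min = (z_{α} + z_β)·√(2/n).
z-sum = 1.645 + 0.674 = 2.319.
d_min = 2.319 × √(2/545) = 2.319 × 0.0606 = 0.140.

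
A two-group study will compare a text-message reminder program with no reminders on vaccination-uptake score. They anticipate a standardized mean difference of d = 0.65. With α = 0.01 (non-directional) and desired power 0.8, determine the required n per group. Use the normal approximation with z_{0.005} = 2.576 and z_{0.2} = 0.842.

For two independent groups with equal n: n = 2·((z_{α/2} + z_β) / d)².
z_{α/2} + z_β = 2.576 + 0.842 = 3.418.
n = 2 × (3.418 / 0.65)² = 2 × 5.258² = 2 × 27.65 = 55.3.
Round up to the next whole participant.

n = 56 per group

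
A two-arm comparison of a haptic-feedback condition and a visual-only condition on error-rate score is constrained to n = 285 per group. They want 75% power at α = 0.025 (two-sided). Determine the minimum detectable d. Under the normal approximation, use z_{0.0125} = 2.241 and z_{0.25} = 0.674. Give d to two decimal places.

For two independent groups of n = 285 each: d_min = (z_{α/2} + z_β)·√(2/n).
z-sum = 2.241 + 0.674 = 2.915.
d_min = 2.915 × √(2/285) = 2.915 × 0.0838 = 0.244.

d_min ≈ 0.24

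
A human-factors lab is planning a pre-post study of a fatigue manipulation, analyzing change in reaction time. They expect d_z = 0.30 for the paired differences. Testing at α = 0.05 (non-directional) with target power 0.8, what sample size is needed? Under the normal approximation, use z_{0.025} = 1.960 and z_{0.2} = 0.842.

n = 88 pairs

For a paired (one-sample on differences) test: n = ((z_{α/2} + z_β) / d)².
z_{α/2} + z_β = 1.960 + 0.842 = 2.802.
n = (2.802 / 0.30)² = 9.340² = 87.24.
Round up.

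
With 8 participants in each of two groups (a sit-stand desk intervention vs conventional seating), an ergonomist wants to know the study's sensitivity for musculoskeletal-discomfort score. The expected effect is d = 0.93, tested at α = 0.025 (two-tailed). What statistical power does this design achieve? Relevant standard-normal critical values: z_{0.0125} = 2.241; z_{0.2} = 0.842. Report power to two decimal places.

For two equal groups, power = Φ(d·√(n/2) − z_{α/2}).
d·√(n/2) = 0.93 × √(8/2) = 0.93 × 2.000 = 1.860.
z_β = 1.860 − 2.241 = -0.381.
Power = Φ(-0.381) = 0.352.

power ≈ 0.35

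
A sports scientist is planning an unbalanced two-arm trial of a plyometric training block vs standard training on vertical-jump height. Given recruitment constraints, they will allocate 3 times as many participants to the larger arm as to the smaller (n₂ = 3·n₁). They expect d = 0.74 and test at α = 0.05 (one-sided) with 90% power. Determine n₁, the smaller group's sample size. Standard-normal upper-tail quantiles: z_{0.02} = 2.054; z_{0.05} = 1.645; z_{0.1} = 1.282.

n₁ = 21

With allocation ratio k = n₂/n₁ = 3, Var(x̄₁−x̄₂) = σ²(1/n₁ + 1/(k·n₁)) = σ²·(k+1)/(k·n₁).
So n₁ = (1 + 1/k)·((z_{α} + z_β)/d)² = 1.333 × (2.927/0.74)².
n₁ = 1.333 × 15.65 = 20.9.
Round up: n₁ = 21, giving n₂ = 3 × 21 = 63.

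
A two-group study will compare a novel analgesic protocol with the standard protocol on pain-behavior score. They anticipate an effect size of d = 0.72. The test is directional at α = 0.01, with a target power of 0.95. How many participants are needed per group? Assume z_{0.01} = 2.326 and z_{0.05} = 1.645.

For two independent groups with equal n: n = 2·((z_{α} + z_β) / d)².
z_{α} + z_β = 2.326 + 1.645 = 3.971.
n = 2 × (3.971 / 0.72)² = 2 × 5.515² = 2 × 30.42 = 60.8.
Round up to the next whole participant.

n = 61 per group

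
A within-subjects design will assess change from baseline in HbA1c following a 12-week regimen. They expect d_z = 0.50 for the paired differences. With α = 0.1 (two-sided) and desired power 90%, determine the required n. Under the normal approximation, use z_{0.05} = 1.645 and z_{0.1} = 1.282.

For a paired (one-sample on differences) test: n = ((z_{α/2} + z_β) / d)².
z_{α/2} + z_β = 1.645 + 1.282 = 2.927.
n = (2.927 / 0.50)² = 5.854² = 34.27.
Round up.

n = 35 pairs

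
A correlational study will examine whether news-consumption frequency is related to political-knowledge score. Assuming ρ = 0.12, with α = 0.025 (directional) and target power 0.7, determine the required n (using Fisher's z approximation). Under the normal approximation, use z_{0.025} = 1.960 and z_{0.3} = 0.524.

Fisher's z: C = ½·ln((1+r)/(1−r)) = ½·ln(1.2727) = 0.1206.
n = ((z_{α} + z_β)/C)² + 3.
(1.960 + 0.524) / 0.1206 = 2.484 / 0.1206 = 20.597.
n = 20.597² + 3 = 424.24 + 3 = 427.2.
Round up.

n = 428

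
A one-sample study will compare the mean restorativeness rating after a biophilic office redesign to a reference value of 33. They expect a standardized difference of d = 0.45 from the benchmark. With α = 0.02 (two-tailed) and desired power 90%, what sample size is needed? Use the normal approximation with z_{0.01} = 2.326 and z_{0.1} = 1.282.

n = 65

For a one-sample test: n = ((z_{α/2} + z_β) / d)².
z_{α/2} + z_β = 2.326 + 1.282 = 3.608.
n = (3.608 / 0.45)² = 8.018² = 64.28.
Round up.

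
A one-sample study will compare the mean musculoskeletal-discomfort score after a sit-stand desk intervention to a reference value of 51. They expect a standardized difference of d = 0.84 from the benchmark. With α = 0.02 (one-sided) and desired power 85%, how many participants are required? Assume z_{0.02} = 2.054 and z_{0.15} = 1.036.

n = 14

For a one-sample test: n = ((z_{α} + z_β) / d)².
z_{α} + z_β = 2.054 + 1.036 = 3.090.
n = (3.090 / 0.84)² = 3.679² = 13.53.
Round up.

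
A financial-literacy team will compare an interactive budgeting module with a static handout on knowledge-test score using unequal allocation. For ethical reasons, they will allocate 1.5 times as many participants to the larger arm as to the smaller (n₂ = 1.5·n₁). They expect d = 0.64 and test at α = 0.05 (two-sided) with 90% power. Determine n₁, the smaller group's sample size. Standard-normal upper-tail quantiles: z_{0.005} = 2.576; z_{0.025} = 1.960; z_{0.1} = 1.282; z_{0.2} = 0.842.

With allocation ratio k = n₂/n₁ = 1.5, Var(x̄₁−x̄₂) = σ²(1/n₁ + 1/(k·n₁)) = σ²·(k+1)/(k·n₁).
So n₁ = (1 + 1/k)·((z_{α/2} + z_β)/d)² = 1.667 × (3.242/0.64)².
n₁ = 1.667 × 25.66 = 42.8.
Round up: n₁ = 43, giving n₂ = ⌈1.5 × 43⌉ = ⌈64.5⌉ = 65.

n₁ = 43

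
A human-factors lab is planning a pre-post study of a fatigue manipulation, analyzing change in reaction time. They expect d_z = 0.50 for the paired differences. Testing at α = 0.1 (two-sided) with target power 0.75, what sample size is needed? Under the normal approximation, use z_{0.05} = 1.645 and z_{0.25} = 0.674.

n = 22 pairs

For a paired (one-sample on differences) test: n = ((z_{α/2} + z_β) / d)².
z_{α/2} + z_β = 1.645 + 0.674 = 2.319.
n = (2.319 / 0.50)² = 4.638² = 21.51.
Round up.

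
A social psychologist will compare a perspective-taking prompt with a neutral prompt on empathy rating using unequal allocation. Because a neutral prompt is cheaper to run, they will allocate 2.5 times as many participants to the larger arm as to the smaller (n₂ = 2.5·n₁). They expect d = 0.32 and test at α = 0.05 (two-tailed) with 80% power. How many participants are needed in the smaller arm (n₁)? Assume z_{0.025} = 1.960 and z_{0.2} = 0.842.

n₁ = 108

With allocation ratio k = n₂/n₁ = 2.5, Var(x̄₁−x̄₂) = σ²(1/n₁ + 1/(k·n₁)) = σ²·(k+1)/(k·n₁).
So n₁ = (1 + 1/k)·((z_{α/2} + z_β)/d)² = 1.400 × (2.802/0.32)².
n₁ = 1.400 × 76.67 = 107.3.
Round up: n₁ = 108, giving n₂ = 2.5 × 108 = 270.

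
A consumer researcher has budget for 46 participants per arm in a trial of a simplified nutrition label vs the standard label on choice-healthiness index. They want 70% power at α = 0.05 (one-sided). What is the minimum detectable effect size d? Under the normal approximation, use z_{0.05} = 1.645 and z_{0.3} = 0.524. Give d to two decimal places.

d_min ≈ 0.45

For two independent groups of n = 46 each: d_min = (z_{α} + z_β)·√(2/n).
z-sum = 1.645 + 0.524 = 2.169.
d_min = 2.169 × √(2/46) = 2.169 × 0.2085 = 0.452.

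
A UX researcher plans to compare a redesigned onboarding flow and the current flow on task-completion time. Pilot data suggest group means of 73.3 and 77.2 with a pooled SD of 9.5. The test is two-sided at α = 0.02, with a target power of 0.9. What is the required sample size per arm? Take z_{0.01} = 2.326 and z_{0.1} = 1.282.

n = 155 per group

Cohen's d = |M₁ − M₂| / SD_pooled = |73.3 − 77.2| / 9.5 = 3.9 / 9.5 = 0.411.
For two independent groups with equal n: n = 2·((z_{α/2} + z_β) / d)².
z_{α/2} + z_β = 2.326 + 1.282 = 3.608.
n = 2 × (3.608 / 0.411)² = 2 × 8.779² = 2 × 77.06 = 154.1.
Round up to the next whole participant.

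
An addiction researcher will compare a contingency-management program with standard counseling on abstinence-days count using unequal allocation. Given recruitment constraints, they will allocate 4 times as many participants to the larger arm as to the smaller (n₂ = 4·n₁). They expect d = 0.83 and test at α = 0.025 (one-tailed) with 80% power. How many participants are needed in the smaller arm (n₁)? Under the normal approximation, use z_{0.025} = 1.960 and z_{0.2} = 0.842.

With allocation ratio k = n₂/n₁ = 4, Var(x̄₁−x̄₂) = σ²(1/n₁ + 1/(k·n₁)) = σ²·(k+1)/(k·n₁).
So n₁ = (1 + 1/k)·((z_{α} + z_β)/d)² = 1.250 × (2.802/0.83)².
n₁ = 1.250 × 11.40 = 14.2.
Round up: n₁ = 15, giving n₂ = 4 × 15 = 60.

n₁ = 15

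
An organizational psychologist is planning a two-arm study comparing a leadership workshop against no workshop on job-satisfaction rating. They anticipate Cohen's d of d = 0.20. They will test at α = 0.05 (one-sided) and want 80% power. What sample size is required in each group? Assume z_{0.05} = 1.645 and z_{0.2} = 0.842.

For two independent groups with equal n: n = 2·((z_{α} + z_β) / d)².
z_{α} + z_β = 1.645 + 0.842 = 2.487.
n = 2 × (2.487 / 0.20)² = 2 × 12.435² = 2 × 154.63 = 309.3.
Round up to the next whole participant.

n = 310 per group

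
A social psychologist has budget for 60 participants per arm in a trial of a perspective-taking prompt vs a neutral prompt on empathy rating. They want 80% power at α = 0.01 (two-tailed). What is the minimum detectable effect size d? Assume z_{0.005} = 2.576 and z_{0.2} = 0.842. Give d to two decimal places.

For two independent groups of n = 60 each: d_min = (z_{α/2} + z_β)·√(2/n).
z-sum = 2.576 + 0.842 = 3.418.
d_min = 3.418 × √(2/60) = 3.418 × 0.1826 = 0.624.

d_min ≈ 0.62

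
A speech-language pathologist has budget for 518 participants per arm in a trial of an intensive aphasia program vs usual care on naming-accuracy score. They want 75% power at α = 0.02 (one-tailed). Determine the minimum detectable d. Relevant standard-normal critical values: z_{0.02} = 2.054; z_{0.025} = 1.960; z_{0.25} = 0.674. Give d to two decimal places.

d_min ≈ 0.17

For two independent groups of n = 518 each: d_min = (z_{α} + z_β)·√(2/n).
z-sum = 2.054 + 0.674 = 2.728.
d_min = 2.728 × √(2/518) = 2.728 × 0.0621 = 0.170.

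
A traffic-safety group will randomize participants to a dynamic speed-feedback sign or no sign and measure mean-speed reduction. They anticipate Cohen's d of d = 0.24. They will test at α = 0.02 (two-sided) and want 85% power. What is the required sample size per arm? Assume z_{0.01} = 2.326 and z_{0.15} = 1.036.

n = 393 per group

For two independent groups with equal n: n = 2·((z_{α/2} + z_β) / d)².
z_{α/2} + z_β = 2.326 + 1.036 = 3.362.
n = 2 × (3.362 / 0.24)² = 2 × 14.008² = 2 × 196.23 = 392.5.
Round up to the next whole participant.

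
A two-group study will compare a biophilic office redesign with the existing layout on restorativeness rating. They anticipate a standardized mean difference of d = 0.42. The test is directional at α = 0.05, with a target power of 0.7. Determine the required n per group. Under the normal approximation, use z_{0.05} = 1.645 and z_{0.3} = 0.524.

For two independent groups with equal n: n = 2·((z_{α} + z_β) / d)².
z_{α} + z_β = 1.645 + 0.524 = 2.169.
n = 2 × (2.169 / 0.42)² = 2 × 5.164² = 2 × 26.67 = 53.3.
Round up to the next whole participant.

n = 54 per group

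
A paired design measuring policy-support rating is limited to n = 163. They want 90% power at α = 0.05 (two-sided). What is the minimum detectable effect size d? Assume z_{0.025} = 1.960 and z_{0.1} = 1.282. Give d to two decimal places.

For a single sample (or paired design) of n = 163: d_min = (z_{α/2} + z_β)/√n.
z-sum = 1.960 + 1.282 = 3.242.
d_min = 3.242 / √163 = 3.242 / 12.767 = 0.254.

d_min ≈ 0.25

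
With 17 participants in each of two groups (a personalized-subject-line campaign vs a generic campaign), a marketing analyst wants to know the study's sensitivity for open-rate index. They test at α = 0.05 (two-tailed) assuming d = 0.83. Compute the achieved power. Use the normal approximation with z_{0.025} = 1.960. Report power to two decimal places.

power ≈ 0.68

For two equal groups, power = Φ(d·√(n/2) − z_{α/2}).
d·√(n/2) = 0.83 × √(17/2) = 0.83 × 2.915 = 2.420.
z_β = 2.420 − 1.960 = 0.460.
Power = Φ(0.460) = 0.677.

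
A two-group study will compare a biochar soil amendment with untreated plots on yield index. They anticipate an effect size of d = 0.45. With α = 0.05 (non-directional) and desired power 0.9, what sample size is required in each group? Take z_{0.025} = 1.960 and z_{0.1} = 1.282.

n = 104 per group

For two independent groups with equal n: n = 2·((z_{α/2} + z_β) / d)².
z_{α/2} + z_β = 1.960 + 1.282 = 3.242.
n = 2 × (3.242 / 0.45)² = 2 × 7.204² = 2 × 51.90 = 103.8.
Round up to the next whole participant.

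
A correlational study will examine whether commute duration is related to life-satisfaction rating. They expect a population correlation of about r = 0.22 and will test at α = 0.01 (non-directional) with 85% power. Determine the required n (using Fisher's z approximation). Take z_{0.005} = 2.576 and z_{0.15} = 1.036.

Fisher's z: C = ½·ln((1+r)/(1−r)) = ½·ln(1.5641) = 0.2237.
n = ((z_{α/2} + z_β)/C)² + 3.
(2.576 + 1.036) / 0.2237 = 3.612 / 0.2237 = 16.147.
n = 16.147² + 3 = 260.71 + 3 = 263.7.
Round up.

n = 264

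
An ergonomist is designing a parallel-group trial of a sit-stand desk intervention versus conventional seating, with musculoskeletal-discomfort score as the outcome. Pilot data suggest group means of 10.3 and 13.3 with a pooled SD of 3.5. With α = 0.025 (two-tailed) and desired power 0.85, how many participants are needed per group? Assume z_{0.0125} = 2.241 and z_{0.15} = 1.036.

n = 30 per group

Cohen's d = |M₁ − M₂| / SD_pooled = |10.3 − 13.3| / 3.5 = 3.0 / 3.5 = 0.857.
For two independent groups with equal n: n = 2·((z_{α/2} + z_β) / d)².
z_{α/2} + z_β = 2.241 + 1.036 = 3.277.
n = 2 × (3.277 / 0.857)² = 2 × 3.824² = 2 × 14.62 = 29.2.
Round up to the next whole participant.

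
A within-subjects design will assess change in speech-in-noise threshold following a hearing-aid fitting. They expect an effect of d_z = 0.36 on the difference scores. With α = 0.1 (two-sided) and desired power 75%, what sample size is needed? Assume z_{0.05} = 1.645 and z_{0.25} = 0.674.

For a paired (one-sample on differences) test: n = ((z_{α/2} + z_β) / d)².
z_{α/2} + z_β = 1.645 + 0.674 = 2.319.
n = (2.319 / 0.36)² = 6.442² = 41.50.
Round up.

n = 42 pairs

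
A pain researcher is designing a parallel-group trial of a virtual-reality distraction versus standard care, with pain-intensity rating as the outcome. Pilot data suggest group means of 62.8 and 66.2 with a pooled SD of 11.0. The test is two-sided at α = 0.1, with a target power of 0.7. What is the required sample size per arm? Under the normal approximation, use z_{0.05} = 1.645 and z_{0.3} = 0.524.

Cohen's d = |M₁ − M₂| / SD_pooled = |62.8 − 66.2| / 11.0 = 3.4 / 11.0 = 0.309.
For two independent groups with equal n: n = 2·((z_{α/2} + z_β) / d)².
z_{α/2} + z_β = 1.645 + 0.524 = 2.169.
n = 2 × (2.169 / 0.309)² = 2 × 7.019² = 2 × 49.27 = 98.5.
Round up to the next whole participant.

n = 99 per group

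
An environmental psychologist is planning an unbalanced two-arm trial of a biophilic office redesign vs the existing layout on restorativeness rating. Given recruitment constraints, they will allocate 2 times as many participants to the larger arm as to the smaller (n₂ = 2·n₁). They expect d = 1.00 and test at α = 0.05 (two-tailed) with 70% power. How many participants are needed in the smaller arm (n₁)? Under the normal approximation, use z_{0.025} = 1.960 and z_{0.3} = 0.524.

n₁ = 10

With allocation ratio k = n₂/n₁ = 2, Var(x̄₁−x̄₂) = σ²(1/n₁ + 1/(k·n₁)) = σ²·(k+1)/(k·n₁).
So n₁ = (1 + 1/k)·((z_{α/2} + z_β)/d)² = 1.500 × (2.484/1.00)².
n₁ = 1.500 × 6.17 = 9.3.
Round up: n₁ = 10, giving n₂ = 2 × 10 = 20.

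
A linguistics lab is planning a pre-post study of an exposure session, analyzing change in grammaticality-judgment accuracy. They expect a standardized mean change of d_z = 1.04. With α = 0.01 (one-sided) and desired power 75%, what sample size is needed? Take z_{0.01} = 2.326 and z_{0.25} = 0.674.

For a paired (one-sample on differences) test: n = ((z_{α} + z_β) / d)².
z_{α} + z_β = 2.326 + 0.674 = 3.000.
n = (3.000 / 1.04)² = 2.885² = 8.32.
Round up.

n = 9 pairs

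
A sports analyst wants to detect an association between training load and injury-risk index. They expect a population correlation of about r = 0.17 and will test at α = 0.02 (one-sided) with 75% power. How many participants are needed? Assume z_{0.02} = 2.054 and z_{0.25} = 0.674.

n = 256

Fisher's z: C = ½·ln((1+r)/(1−r)) = ½·ln(1.4096) = 0.1717.
n = ((z_{α} + z_β)/C)² + 3.
(2.054 + 0.674) / 0.1717 = 2.728 / 0.1717 = 15.888.
n = 15.888² + 3 = 252.43 + 3 = 255.4.
Round up.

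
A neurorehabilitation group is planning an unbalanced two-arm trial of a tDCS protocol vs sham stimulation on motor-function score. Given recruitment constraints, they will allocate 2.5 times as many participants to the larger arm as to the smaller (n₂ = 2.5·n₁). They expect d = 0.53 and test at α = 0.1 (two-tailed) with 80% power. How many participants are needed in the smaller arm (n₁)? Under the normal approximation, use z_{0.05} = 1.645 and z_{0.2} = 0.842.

With allocation ratio k = n₂/n₁ = 2.5, Var(x̄₁−x̄₂) = σ²(1/n₁ + 1/(k·n₁)) = σ²·(k+1)/(k·n₁).
So n₁ = (1 + 1/k)·((z_{α/2} + z_β)/d)² = 1.400 × (2.487/0.53)².
n₁ = 1.400 × 22.02 = 30.8.
Round up: n₁ = 31, giving n₂ = ⌈2.5 × 31⌉ = ⌈77.5⌉ = 78.

n₁ = 31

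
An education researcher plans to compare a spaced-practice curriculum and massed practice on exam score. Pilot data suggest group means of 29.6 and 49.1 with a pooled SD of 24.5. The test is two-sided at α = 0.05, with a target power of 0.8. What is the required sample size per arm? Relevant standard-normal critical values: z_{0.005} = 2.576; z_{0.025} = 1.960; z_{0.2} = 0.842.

n = 25 per group

Cohen's d = |M₁ − M₂| / SD_pooled = |29.6 − 49.1| / 24.5 = 19.5 / 24.5 = 0.796.
For two independent groups with equal n: n = 2·((z_{α/2} + z_β) / d)².
z_{α/2} + z_β = 1.960 + 0.842 = 2.802.
n = 2 × (2.802 / 0.796)² = 2 × 3.520² = 2 × 12.39 = 24.8.
Round up to the next whole participant.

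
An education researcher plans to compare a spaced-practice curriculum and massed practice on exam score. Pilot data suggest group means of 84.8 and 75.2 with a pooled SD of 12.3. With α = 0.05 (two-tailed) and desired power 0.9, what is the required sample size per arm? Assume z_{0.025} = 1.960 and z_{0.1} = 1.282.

Cohen's d = |M₁ − M₂| / SD_pooled = |84.8 − 75.2| / 12.3 = 9.6 / 12.3 = 0.780.
For two independent groups with equal n: n = 2·((z_{α/2} + z_β) / d)².
z_{α/2} + z_β = 1.960 + 1.282 = 3.242.
n = 2 × (3.242 / 0.780)² = 2 × 4.156² = 2 × 17.28 = 34.6.
Round up to the next whole participant.

n = 35 per group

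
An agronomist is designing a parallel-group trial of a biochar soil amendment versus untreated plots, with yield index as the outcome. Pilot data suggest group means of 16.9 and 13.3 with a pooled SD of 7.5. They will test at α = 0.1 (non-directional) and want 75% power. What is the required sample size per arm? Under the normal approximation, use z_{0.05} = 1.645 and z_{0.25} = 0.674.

n = 47 per group

Cohen's d = |M₁ − M₂| / SD_pooled = |16.9 − 13.3| / 7.5 = 3.6 / 7.5 = 0.480.
For two independent groups with equal n: n = 2·((z_{α/2} + z_β) / d)².
z_{α/2} + z_β = 1.645 + 0.674 = 2.319.
n = 2 × (2.319 / 0.480)² = 2 × 4.831² = 2 × 23.34 = 46.7.
Round up to the next whole participant.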